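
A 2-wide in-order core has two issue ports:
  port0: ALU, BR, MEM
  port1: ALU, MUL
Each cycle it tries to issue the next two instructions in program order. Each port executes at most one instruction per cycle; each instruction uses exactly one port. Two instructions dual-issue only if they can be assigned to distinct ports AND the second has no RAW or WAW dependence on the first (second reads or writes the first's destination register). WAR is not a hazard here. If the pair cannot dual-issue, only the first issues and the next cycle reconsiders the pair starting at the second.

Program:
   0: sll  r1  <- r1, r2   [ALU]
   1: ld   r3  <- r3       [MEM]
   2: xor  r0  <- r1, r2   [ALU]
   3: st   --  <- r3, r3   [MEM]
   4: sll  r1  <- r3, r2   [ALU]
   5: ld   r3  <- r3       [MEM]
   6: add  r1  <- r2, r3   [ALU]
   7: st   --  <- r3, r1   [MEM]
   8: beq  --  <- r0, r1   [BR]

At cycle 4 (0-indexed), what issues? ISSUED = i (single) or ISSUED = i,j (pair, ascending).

ISSUED = 7

t=0 i0+i1:sll ld ; 2-wide
t=1 i2+i3:xor st ; 2-wide
t=2 i4+i5:sll ld ; 2-wide
t=3 i6:add ; RAW r1
t=4 i7:st ; no-port MEM/BR
t=5 i8:beq ; tail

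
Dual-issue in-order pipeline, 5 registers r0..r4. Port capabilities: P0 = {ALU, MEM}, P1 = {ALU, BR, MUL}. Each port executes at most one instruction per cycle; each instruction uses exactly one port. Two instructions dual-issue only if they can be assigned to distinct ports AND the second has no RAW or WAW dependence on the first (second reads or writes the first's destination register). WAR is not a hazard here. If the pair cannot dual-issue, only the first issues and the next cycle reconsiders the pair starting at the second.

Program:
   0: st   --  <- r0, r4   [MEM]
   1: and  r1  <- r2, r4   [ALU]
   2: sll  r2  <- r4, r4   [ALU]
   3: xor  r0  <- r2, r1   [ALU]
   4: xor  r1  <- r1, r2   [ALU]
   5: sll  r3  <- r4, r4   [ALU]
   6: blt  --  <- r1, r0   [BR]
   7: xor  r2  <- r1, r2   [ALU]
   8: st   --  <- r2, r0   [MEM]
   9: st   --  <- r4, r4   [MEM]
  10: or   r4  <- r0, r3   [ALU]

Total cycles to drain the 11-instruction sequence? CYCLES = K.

#0 head=0: st.MEM/and.ALU i0+i1 2-wide
#1 head=2: sll.ALU i2 RAW r2
#2 head=3: xor.ALU/xor.ALU i3+i4 2-wide
#3 head=5: sll.ALU/blt.BR i5+i6 2-wide
#4 head=7: xor.ALU i7 RAW r2
#5 head=8: st.MEM i8 no-port MEM/MEM
#6 head=9: st.MEM/or.ALU i9+i10 2-wide

CYCLES = 7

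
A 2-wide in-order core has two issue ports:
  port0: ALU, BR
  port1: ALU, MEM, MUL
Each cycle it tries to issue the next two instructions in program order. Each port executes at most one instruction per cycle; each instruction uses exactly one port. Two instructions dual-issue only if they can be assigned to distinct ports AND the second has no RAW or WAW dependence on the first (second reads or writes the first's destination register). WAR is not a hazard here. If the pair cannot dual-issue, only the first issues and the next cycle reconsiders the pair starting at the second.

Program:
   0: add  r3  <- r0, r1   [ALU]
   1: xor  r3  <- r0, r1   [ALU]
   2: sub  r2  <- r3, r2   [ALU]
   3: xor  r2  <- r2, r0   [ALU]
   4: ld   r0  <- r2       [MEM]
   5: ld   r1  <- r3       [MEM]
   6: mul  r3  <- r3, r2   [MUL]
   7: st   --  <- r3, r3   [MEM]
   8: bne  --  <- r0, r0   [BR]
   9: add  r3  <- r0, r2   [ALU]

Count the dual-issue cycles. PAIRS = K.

  cy0 -> i0 (add) WAW r3
  cy1 -> i1 (xor) RAW r3
  cy2 -> i2 (sub) RAW+WAW r2
  cy3 -> i3 (xor) RAW r2
  cy4 -> i4 (ld) no-port MEM/MEM
  cy5 -> i5 (ld) no-port MEM/MUL
  cy6 -> i6 (mul) no-port MUL/MEM
  cy7 -> i7+i8 (st/bne) dual
  cy8 -> i9 (add) tail

PAIRS = 1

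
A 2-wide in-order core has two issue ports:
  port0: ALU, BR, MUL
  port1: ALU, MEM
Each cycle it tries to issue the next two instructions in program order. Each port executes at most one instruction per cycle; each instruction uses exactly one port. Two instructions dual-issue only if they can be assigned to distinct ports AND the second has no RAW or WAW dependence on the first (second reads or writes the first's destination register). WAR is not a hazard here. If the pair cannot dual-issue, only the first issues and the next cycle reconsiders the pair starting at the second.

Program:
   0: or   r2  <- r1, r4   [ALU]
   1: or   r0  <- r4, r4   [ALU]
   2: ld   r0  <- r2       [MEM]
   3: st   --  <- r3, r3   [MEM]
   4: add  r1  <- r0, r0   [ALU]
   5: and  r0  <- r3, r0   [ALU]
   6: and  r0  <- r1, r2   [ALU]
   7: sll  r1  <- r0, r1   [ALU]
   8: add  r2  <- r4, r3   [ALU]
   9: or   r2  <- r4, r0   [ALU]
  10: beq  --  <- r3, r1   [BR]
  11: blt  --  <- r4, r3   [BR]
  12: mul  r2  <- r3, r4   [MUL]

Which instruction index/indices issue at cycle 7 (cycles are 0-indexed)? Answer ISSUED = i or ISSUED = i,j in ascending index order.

ISSUED = 11

0. or;or @i0/i1  | pair
1. ld @i2  | no-port MEM/MEM
2. st;add @i3/i4  | pair
3. and @i5  | WAW r0
4. and @i6  | RAW r0
5. sll;add @i7/i8  | pair
6. or;beq @i9/i10  | pair
7. blt @i11  | no-port BR/MUL
8. mul @i12  | tail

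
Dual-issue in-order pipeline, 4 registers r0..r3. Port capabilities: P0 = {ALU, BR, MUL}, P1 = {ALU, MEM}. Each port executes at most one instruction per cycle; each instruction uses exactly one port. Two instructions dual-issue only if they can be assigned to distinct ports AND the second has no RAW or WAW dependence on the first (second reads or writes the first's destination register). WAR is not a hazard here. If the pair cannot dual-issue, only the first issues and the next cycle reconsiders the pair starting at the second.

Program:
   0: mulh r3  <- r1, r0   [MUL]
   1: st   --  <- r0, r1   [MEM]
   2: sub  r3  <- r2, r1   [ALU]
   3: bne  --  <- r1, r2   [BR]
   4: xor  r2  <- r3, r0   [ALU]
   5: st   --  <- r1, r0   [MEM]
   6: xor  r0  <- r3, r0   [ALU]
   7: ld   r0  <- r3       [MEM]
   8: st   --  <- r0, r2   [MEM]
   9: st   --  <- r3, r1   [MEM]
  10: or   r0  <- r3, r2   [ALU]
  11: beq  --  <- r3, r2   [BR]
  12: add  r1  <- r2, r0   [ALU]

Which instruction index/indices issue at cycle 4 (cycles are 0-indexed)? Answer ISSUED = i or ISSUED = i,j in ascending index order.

ISSUED = 7

c0: i0/i1 mulh.MUL st.MEM  pair
c1: i2/i3 sub.ALU bne.BR  pair
c2: i4/i5 xor.ALU st.MEM  pair
c3: i6 xor.ALU  WAW r0
c4: i7 ld.MEM  no-port MEM/MEM
c5: i8 st.MEM  no-port MEM/MEM
c6: i9/i10 st.MEM or.ALU  pair
c7: i11/i12 beq.BR add.ALU  pair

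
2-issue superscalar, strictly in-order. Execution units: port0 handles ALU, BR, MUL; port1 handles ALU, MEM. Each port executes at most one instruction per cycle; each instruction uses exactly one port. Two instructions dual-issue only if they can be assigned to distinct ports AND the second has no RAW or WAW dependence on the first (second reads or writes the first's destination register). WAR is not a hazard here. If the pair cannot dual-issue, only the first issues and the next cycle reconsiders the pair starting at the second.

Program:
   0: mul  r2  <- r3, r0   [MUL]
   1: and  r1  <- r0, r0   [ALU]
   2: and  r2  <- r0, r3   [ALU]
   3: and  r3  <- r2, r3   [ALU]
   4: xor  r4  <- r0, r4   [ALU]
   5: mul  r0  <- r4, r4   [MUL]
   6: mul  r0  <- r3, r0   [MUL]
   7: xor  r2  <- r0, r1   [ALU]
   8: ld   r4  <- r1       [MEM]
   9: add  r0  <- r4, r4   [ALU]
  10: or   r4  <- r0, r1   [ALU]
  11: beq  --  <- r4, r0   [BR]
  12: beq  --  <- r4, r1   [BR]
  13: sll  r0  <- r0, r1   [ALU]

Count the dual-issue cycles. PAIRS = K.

PAIRS = 4

#0 head=0: mul.MUL and.ALU i0+i1 dual
#1 head=2: and.ALU i2 RAW r2
#2 head=3: and.ALU xor.ALU i3+i4 dual
#3 head=5: mul.MUL i5 no-port MUL/MUL
#4 head=6: mul.MUL i6 RAW r0
#5 head=7: xor.ALU ld.MEM i7+i8 dual
#6 head=9: add.ALU i9 RAW r0
#7 head=10: or.ALU i10 RAW r4
#8 head=11: beq.BR i11 no-port BR/BR
#9 head=12: beq.BR sll.ALU i12+i13 dual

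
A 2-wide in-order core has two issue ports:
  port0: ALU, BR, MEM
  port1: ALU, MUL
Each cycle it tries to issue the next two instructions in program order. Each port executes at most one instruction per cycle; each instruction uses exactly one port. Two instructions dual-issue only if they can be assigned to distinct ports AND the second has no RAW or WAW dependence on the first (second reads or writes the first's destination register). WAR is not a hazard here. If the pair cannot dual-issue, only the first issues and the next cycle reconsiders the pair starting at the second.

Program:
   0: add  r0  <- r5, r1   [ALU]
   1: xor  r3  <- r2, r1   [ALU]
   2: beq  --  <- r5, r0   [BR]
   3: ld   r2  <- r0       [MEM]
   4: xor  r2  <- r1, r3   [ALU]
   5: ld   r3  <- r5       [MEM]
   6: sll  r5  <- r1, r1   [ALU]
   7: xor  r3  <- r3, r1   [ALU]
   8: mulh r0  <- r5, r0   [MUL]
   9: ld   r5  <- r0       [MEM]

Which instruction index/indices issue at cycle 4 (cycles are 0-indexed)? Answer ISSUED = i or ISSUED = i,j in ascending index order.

c0: i0&i1 add;xor  pair
c1: i2 beq  no-port BR/MEM
c2: i3 ld  WAW r2
c3: i4&i5 xor;ld  pair
c4: i6&i7 sll;xor  pair
c5: i8 mulh  RAW r0
c6: i9 ld  tail

ISSUED = 6,7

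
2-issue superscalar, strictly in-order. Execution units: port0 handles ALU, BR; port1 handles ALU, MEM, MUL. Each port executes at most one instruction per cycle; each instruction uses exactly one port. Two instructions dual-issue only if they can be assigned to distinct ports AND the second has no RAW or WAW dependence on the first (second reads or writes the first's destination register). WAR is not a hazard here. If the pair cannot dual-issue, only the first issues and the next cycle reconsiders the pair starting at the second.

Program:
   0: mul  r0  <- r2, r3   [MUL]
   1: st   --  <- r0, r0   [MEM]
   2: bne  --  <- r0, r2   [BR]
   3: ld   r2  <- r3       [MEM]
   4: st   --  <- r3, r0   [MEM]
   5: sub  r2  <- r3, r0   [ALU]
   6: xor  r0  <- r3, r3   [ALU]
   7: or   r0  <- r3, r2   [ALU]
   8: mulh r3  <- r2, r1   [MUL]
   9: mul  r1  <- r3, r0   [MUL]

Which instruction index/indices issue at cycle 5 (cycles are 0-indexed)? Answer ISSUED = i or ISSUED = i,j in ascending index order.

ISSUED = 7,8

#0 head=0: mul i0 no-port MUL/MEM
#1 head=1: st bne i1,i2 dual
#2 head=3: ld i3 no-port MEM/MEM
#3 head=4: st sub i4,i5 dual
#4 head=6: xor i6 WAW r0
#5 head=7: or mulh i7,i8 dual
#6 head=9: mul i9 tail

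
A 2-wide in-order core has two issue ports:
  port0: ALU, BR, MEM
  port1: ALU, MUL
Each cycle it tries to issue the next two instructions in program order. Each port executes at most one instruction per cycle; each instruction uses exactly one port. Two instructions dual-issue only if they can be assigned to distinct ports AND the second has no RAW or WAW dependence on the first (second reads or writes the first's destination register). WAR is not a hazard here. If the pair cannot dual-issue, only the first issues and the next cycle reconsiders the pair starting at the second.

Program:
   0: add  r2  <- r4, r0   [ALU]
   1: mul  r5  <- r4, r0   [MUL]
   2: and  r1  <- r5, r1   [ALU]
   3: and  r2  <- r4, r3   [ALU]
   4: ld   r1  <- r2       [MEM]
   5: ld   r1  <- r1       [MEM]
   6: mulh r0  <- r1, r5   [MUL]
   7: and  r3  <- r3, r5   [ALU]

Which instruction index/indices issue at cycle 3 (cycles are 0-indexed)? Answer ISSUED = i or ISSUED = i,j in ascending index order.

ISSUED = 5

t=0 i0/i1:add.ALU mul.MUL ; pair
t=1 i2/i3:and.ALU and.ALU ; pair
t=2 i4:ld.MEM ; no-port MEM/MEM
t=3 i5:ld.MEM ; RAW r1
t=4 i6/i7:mulh.MUL and.ALU ; pair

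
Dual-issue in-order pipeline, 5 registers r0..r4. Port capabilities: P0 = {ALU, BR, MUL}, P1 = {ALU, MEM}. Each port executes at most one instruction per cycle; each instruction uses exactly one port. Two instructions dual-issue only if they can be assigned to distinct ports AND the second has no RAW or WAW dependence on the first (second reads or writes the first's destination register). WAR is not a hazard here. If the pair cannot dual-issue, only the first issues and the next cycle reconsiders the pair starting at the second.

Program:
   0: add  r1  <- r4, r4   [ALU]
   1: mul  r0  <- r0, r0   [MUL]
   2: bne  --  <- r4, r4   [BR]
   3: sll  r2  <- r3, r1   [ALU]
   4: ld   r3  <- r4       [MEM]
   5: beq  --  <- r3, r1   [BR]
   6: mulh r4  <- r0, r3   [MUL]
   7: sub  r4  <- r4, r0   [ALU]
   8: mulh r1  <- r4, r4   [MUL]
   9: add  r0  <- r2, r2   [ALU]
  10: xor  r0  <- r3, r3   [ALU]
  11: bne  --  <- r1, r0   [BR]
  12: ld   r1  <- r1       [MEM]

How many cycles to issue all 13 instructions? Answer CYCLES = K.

  cy0 -> i0&i1 (add.ALU+mul.MUL) pair
  cy1 -> i2&i3 (bne.BR+sll.ALU) pair
  cy2 -> i4 (ld.MEM) RAW r3
  cy3 -> i5 (beq.BR) no-port BR/MUL
  cy4 -> i6 (mulh.MUL) RAW+WAW r4
  cy5 -> i7 (sub.ALU) RAW r4
  cy6 -> i8&i9 (mulh.MUL+add.ALU) pair
  cy7 -> i10 (xor.ALU) RAW r0
  cy8 -> i11&i12 (bne.BR+ld.MEM) pair

CYCLES = 9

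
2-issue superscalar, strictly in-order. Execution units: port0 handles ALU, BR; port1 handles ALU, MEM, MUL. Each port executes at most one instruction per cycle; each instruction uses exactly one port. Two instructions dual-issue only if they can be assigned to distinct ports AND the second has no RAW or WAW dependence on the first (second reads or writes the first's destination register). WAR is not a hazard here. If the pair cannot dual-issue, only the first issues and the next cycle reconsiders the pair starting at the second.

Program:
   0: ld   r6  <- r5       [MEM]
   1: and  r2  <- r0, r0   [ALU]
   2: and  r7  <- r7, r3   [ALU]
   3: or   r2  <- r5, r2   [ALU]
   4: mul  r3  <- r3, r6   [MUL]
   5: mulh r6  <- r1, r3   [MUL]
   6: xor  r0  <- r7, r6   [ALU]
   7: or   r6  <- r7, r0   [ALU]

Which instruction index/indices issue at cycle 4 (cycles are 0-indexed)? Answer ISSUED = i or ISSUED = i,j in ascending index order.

ISSUED = 6

0. ld.MEM+and.ALU @i0/i1  | pair
1. and.ALU+or.ALU @i2/i3  | pair
2. mul.MUL @i4  | no-port MUL/MUL
3. mulh.MUL @i5  | RAW r6
4. xor.ALU @i6  | RAW r0
5. or.ALU @i7  | tail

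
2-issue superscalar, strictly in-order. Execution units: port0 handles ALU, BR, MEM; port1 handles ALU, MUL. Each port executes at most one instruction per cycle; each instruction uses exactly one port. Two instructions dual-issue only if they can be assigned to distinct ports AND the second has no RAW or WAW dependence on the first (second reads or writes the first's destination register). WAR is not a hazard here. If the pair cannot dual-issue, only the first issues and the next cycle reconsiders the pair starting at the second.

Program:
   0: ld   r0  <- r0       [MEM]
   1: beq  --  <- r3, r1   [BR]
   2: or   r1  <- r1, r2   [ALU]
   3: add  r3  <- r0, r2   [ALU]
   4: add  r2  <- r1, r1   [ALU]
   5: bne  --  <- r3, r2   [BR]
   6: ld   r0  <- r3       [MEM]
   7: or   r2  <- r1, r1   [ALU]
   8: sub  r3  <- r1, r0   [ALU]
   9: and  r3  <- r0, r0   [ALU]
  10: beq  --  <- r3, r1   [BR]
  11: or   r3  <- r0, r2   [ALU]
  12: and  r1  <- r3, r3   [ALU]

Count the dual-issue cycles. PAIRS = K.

c0: i0 ld.MEM  no-port MEM/BR
c1: i1&i2 beq.BR;or.ALU  2-wide
c2: i3&i4 add.ALU;add.ALU  2-wide
c3: i5 bne.BR  no-port BR/MEM
c4: i6&i7 ld.MEM;or.ALU  2-wide
c5: i8 sub.ALU  WAW r3
c6: i9 and.ALU  RAW r3
c7: i10&i11 beq.BR;or.ALU  2-wide
c8: i12 and.ALU  tail

PAIRS = 4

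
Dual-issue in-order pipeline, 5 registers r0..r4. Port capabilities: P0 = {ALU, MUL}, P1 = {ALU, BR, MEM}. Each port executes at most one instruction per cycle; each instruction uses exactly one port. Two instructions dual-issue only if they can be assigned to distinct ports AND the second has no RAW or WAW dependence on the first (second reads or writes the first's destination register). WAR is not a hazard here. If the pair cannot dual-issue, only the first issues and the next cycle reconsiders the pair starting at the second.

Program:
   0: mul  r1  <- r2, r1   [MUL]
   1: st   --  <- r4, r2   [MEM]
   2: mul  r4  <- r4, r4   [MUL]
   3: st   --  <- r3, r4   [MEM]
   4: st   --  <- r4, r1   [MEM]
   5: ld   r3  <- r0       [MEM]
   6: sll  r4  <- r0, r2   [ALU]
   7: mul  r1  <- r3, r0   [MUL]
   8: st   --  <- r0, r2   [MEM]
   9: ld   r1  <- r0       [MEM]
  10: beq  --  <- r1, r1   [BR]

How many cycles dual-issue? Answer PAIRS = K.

PAIRS = 3

[0] i0&i1  mul;st  -- 2-wide
[1] i2  mul  -- RAW r4
[2] i3  st  -- no-port MEM/MEM
[3] i4  st  -- no-port MEM/MEM
[4] i5&i6  ld;sll  -- 2-wide
[5] i7&i8  mul;st  -- 2-wide
[6] i9  ld  -- no-port MEM/BR
[7] i10  beq  -- tail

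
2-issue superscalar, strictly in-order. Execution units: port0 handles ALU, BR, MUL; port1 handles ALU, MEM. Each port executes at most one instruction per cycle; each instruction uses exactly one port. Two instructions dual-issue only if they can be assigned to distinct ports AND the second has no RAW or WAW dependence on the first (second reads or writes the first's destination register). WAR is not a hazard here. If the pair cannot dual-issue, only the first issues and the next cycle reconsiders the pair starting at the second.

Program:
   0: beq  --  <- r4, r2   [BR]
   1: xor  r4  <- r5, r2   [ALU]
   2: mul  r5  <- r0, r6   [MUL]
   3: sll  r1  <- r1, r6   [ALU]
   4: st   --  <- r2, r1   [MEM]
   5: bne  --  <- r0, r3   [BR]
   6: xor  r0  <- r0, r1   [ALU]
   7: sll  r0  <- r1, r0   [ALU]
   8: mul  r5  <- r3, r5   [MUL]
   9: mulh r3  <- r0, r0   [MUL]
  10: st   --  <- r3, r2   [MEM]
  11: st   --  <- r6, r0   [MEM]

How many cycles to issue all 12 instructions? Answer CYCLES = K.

CYCLES = 8

#0 head=0: beq xor i0,i1 dual
#1 head=2: mul sll i2,i3 dual
#2 head=4: st bne i4,i5 dual
#3 head=6: xor i6 RAW+WAW r0
#4 head=7: sll mul i7,i8 dual
#5 head=9: mulh i9 RAW r3
#6 head=10: st i10 no-port MEM/MEM
#7 head=11: st i11 tail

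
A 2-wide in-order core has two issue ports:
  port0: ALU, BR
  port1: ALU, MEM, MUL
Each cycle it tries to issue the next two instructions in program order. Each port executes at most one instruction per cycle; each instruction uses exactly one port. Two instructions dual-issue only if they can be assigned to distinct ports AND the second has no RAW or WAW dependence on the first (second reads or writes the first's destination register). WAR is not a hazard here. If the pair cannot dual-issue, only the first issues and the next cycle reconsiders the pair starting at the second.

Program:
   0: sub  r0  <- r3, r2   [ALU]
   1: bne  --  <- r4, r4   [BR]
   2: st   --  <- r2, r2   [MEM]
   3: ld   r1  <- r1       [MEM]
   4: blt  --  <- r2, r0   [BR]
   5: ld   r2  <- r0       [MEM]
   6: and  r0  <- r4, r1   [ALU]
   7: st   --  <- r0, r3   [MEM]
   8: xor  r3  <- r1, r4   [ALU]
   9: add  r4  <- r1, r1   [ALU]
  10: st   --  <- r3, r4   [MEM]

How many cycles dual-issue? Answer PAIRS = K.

PAIRS = 4

c0: i0,i1 sub.ALU;bne.BR  2-wide
c1: i2 st.MEM  no-port MEM/MEM
c2: i3,i4 ld.MEM;blt.BR  2-wide
c3: i5,i6 ld.MEM;and.ALU  2-wide
c4: i7,i8 st.MEM;xor.ALU  2-wide
c5: i9 add.ALU  RAW r4
c6: i10 st.MEM  tail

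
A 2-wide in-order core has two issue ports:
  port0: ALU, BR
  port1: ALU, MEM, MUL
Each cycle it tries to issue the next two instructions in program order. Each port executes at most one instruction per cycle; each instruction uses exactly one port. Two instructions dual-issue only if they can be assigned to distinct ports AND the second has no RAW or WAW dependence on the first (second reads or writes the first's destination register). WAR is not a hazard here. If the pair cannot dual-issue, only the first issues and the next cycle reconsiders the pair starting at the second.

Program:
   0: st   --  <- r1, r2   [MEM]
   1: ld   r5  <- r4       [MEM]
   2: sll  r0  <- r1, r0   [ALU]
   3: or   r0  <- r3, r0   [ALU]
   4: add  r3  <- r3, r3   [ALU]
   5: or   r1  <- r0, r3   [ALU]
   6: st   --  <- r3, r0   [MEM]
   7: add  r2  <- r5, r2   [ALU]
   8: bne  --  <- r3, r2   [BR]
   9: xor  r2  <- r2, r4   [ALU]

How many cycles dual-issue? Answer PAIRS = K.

PAIRS = 4

[0] i0  st.MEM  -- no-port MEM/MEM
[1] i1,i2  ld.MEM/sll.ALU  -- 2-wide
[2] i3,i4  or.ALU/add.ALU  -- 2-wide
[3] i5,i6  or.ALU/st.MEM  -- 2-wide
[4] i7  add.ALU  -- RAW r2
[5] i8,i9  bne.BR/xor.ALU  -- 2-wide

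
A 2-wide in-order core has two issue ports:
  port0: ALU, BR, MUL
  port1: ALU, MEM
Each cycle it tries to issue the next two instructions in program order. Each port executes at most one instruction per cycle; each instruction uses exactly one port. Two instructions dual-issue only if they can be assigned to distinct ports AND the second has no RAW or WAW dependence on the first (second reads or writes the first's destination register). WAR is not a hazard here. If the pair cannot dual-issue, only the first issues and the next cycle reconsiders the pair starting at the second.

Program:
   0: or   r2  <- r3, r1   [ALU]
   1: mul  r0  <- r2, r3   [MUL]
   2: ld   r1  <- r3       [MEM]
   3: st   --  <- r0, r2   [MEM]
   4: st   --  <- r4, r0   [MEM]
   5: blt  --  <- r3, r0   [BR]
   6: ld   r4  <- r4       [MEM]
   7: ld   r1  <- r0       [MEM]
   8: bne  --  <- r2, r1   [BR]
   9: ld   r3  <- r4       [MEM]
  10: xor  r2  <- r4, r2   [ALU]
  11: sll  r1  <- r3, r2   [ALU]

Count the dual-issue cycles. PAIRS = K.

c0: i0 or  RAW r2
c1: i1+i2 mul+ld  dual
c2: i3 st  no-port MEM/MEM
c3: i4+i5 st+blt  dual
c4: i6 ld  no-port MEM/MEM
c5: i7 ld  RAW r1
c6: i8+i9 bne+ld  dual
c7: i10 xor  RAW r2
c8: i11 sll  tail

PAIRS = 3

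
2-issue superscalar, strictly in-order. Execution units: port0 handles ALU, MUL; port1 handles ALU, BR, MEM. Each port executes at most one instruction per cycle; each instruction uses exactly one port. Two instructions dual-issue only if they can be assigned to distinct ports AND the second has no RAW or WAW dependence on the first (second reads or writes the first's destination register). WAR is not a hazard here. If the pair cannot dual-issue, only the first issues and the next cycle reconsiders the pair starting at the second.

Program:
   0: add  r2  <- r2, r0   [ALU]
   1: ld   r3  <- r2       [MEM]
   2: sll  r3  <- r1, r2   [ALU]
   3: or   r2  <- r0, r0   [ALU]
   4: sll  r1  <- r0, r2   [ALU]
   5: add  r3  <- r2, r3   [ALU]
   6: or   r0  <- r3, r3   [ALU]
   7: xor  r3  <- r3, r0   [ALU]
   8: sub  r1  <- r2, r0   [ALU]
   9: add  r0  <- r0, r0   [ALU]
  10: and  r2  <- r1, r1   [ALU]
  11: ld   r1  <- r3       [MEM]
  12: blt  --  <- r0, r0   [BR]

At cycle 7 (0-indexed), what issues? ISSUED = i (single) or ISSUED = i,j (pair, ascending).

ISSUED = 11

  cy0 -> i0 (add) RAW r2
  cy1 -> i1 (ld) WAW r3
  cy2 -> i2&i3 (sll/or) pair
  cy3 -> i4&i5 (sll/add) pair
  cy4 -> i6 (or) RAW r0
  cy5 -> i7&i8 (xor/sub) pair
  cy6 -> i9&i10 (add/and) pair
  cy7 -> i11 (ld) no-port MEM/BR
  cy8 -> i12 (blt) tail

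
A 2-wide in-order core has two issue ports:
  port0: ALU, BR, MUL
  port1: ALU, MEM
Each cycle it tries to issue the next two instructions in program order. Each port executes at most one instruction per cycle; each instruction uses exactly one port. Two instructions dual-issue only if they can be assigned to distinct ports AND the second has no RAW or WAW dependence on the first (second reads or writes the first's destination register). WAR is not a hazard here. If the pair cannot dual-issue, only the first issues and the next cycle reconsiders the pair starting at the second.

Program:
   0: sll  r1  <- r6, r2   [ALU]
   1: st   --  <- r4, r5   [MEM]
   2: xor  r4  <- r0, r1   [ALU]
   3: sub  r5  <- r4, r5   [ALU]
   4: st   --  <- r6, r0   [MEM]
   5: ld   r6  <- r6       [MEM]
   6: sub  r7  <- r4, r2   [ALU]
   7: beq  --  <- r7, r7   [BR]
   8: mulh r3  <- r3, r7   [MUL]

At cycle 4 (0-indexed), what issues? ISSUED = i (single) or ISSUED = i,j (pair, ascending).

c0: i0/i1 sll+st  dual
c1: i2 xor  RAW r4
c2: i3/i4 sub+st  dual
c3: i5/i6 ld+sub  dual
c4: i7 beq  no-port BR/MUL
c5: i8 mulh  tail

ISSUED = 7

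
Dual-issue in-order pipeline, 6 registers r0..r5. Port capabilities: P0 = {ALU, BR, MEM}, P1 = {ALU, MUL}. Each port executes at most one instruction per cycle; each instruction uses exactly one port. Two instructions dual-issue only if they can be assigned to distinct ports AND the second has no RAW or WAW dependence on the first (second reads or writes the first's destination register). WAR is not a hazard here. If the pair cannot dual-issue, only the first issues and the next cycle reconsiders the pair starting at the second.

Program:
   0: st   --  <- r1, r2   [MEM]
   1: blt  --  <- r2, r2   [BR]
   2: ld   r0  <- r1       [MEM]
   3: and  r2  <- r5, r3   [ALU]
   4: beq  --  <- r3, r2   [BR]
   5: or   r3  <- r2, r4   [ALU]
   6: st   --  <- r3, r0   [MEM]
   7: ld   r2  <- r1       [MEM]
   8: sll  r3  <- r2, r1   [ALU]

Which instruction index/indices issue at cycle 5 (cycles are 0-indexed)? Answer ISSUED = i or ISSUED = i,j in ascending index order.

t=0 i0:st ; no-port MEM/BR
t=1 i1:blt ; no-port BR/MEM
t=2 i2&i3:ld;and ; dual
t=3 i4&i5:beq;or ; dual
t=4 i6:st ; no-port MEM/MEM
t=5 i7:ld ; RAW r2
t=6 i8:sll ; tail

ISSUED = 7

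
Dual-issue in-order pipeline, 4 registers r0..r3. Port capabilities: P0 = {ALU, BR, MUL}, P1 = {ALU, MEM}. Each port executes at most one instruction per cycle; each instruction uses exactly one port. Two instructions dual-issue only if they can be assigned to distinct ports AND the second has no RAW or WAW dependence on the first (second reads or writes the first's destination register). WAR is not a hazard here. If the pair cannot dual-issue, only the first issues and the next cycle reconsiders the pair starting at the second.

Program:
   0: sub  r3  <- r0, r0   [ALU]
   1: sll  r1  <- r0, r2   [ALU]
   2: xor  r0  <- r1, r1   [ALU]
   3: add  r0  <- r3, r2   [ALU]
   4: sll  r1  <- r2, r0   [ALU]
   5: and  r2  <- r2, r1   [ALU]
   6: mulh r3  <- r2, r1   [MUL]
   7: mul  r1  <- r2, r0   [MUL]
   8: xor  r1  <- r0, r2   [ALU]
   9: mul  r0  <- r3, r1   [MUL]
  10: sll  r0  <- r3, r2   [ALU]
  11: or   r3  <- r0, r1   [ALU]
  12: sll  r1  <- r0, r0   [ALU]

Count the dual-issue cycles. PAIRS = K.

0. sub+sll @i0+i1  | pair
1. xor @i2  | WAW r0
2. add @i3  | RAW r0
3. sll @i4  | RAW r1
4. and @i5  | RAW r2
5. mulh @i6  | no-port MUL/MUL
6. mul @i7  | WAW r1
7. xor @i8  | RAW r1
8. mul @i9  | WAW r0
9. sll @i10  | RAW r0
10. or+sll @i11+i12  | pair

PAIRS = 2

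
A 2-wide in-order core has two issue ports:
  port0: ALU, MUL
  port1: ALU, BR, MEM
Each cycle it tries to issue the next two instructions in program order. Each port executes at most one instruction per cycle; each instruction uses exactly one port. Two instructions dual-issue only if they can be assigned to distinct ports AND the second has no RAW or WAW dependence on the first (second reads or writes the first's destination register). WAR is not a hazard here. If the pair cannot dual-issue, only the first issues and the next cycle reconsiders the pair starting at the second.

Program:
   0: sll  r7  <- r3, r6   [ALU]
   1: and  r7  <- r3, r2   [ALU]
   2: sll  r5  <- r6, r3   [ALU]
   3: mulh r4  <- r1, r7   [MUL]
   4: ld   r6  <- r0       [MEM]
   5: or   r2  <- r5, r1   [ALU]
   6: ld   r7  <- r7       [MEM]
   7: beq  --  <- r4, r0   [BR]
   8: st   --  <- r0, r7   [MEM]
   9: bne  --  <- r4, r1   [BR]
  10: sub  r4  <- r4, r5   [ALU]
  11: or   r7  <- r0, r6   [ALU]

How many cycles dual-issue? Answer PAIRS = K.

PAIRS = 4

0. sll.ALU @i0  | WAW r7
1. and.ALU/sll.ALU @i1/i2  | pair
2. mulh.MUL/ld.MEM @i3/i4  | pair
3. or.ALU/ld.MEM @i5/i6  | pair
4. beq.BR @i7  | no-port BR/MEM
5. st.MEM @i8  | no-port MEM/BR
6. bne.BR/sub.ALU @i9/i10  | pair
7. or.ALU @i11  | tail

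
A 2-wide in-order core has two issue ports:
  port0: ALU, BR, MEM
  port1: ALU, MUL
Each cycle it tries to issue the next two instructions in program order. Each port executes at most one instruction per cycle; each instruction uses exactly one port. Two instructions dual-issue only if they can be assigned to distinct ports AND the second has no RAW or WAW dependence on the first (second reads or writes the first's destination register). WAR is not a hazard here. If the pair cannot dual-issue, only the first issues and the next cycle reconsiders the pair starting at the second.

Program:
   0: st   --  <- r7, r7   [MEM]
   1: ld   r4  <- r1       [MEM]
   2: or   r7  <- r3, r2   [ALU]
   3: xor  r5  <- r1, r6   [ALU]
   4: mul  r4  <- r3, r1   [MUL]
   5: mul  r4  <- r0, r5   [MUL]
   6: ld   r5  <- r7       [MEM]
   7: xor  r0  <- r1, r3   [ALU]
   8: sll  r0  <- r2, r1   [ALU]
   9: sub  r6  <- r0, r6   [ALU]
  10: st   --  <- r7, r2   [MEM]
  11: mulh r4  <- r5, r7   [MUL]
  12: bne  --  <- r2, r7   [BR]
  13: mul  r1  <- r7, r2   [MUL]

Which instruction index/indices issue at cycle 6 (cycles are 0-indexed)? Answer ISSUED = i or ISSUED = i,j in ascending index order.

  cy0 -> i0 (st.MEM) no-port MEM/MEM
  cy1 -> i1+i2 (ld.MEM;or.ALU) 2-wide
  cy2 -> i3+i4 (xor.ALU;mul.MUL) 2-wide
  cy3 -> i5+i6 (mul.MUL;ld.MEM) 2-wide
  cy4 -> i7 (xor.ALU) WAW r0
  cy5 -> i8 (sll.ALU) RAW r0
  cy6 -> i9+i10 (sub.ALU;st.MEM) 2-wide
  cy7 -> i11+i12 (mulh.MUL;bne.BR) 2-wide
  cy8 -> i13 (mul.MUL) tail

ISSUED = 9,10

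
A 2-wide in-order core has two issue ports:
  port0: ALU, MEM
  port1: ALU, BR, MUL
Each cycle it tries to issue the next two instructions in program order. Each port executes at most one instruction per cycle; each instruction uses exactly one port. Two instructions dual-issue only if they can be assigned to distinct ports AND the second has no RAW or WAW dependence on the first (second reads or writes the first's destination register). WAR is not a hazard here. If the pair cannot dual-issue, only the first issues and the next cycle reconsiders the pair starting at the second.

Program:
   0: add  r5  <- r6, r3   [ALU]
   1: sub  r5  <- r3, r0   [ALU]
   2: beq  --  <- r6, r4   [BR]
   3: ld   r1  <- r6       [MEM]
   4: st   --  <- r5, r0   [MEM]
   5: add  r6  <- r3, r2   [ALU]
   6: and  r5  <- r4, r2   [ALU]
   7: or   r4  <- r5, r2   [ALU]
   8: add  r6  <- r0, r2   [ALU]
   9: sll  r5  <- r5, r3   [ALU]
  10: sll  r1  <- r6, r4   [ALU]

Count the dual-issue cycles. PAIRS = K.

#0 head=0: add.ALU i0 WAW r5
#1 head=1: sub.ALU beq.BR i1&i2 pair
#2 head=3: ld.MEM i3 no-port MEM/MEM
#3 head=4: st.MEM add.ALU i4&i5 pair
#4 head=6: and.ALU i6 RAW r5
#5 head=7: or.ALU add.ALU i7&i8 pair
#6 head=9: sll.ALU sll.ALU i9&i10 pair

PAIRS = 4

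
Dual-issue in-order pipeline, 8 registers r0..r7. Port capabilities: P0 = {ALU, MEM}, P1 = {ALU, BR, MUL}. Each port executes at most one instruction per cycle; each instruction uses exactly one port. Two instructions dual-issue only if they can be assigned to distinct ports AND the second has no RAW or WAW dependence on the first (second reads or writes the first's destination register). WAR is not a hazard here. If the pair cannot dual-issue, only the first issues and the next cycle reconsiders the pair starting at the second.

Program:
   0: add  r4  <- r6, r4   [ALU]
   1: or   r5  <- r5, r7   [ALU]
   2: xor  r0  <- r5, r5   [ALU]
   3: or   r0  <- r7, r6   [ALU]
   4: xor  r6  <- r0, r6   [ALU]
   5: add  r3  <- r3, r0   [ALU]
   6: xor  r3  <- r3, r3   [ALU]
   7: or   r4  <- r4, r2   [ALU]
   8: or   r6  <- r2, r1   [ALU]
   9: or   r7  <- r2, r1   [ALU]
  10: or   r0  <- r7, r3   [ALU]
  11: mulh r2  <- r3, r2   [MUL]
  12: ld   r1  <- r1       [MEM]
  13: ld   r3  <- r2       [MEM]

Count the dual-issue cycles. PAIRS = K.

PAIRS = 5

t=0 i0+i1:add or ; pair
t=1 i2:xor ; WAW r0
t=2 i3:or ; RAW r0
t=3 i4+i5:xor add ; pair
t=4 i6+i7:xor or ; pair
t=5 i8+i9:or or ; pair
t=6 i10+i11:or mulh ; pair
t=7 i12:ld ; no-port MEM/MEM
t=8 i13:ld ; tail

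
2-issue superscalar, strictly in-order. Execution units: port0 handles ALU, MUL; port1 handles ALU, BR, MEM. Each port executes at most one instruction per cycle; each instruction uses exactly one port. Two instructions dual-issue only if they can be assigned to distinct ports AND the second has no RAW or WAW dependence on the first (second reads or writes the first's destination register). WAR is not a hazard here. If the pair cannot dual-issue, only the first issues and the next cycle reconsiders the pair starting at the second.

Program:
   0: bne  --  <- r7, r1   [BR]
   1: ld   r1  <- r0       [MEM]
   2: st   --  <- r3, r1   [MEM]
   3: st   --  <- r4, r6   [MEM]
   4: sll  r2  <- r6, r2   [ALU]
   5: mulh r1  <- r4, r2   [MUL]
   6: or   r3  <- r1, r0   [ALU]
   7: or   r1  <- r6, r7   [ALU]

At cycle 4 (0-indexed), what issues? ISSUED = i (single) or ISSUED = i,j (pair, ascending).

ISSUED = 5

#0 head=0: bne.BR i0 no-port BR/MEM
#1 head=1: ld.MEM i1 no-port MEM/MEM
#2 head=2: st.MEM i2 no-port MEM/MEM
#3 head=3: st.MEM sll.ALU i3+i4 dual
#4 head=5: mulh.MUL i5 RAW r1
#5 head=6: or.ALU or.ALU i6+i7 dual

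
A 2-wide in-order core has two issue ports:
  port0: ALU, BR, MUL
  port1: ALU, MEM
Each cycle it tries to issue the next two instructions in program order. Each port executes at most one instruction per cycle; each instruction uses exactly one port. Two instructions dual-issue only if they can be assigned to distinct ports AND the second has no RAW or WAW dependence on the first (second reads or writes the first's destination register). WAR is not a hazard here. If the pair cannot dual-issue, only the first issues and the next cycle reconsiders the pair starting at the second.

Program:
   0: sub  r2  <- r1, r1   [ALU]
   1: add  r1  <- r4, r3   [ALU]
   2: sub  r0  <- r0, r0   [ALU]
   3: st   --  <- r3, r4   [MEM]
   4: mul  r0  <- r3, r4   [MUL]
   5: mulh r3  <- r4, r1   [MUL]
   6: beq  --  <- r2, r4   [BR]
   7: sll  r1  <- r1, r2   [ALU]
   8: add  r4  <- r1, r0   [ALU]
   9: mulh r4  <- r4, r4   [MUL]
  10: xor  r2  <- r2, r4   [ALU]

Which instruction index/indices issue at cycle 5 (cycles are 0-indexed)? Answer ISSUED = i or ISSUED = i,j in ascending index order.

ISSUED = 8

[0] i0&i1  sub/add  -- 2-wide
[1] i2&i3  sub/st  -- 2-wide
[2] i4  mul  -- no-port MUL/MUL
[3] i5  mulh  -- no-port MUL/BR
[4] i6&i7  beq/sll  -- 2-wide
[5] i8  add  -- RAW+WAW r4
[6] i9  mulh  -- RAW r4
[7] i10  xor  -- tail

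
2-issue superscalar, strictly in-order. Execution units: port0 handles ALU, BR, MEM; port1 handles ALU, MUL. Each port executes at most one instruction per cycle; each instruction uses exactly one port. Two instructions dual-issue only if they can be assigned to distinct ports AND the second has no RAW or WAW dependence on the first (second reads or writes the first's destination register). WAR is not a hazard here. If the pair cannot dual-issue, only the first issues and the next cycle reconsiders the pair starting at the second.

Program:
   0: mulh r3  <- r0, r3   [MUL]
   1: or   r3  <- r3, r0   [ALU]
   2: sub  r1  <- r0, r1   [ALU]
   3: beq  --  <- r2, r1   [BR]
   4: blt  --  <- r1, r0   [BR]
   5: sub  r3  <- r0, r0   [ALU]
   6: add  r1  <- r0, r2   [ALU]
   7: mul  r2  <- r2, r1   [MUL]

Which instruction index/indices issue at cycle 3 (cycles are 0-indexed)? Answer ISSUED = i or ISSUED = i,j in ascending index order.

  cy0 -> i0 (mulh.MUL) RAW+WAW r3
  cy1 -> i1/i2 (or.ALU/sub.ALU) dual
  cy2 -> i3 (beq.BR) no-port BR/BR
  cy3 -> i4/i5 (blt.BR/sub.ALU) dual
  cy4 -> i6 (add.ALU) RAW r1
  cy5 -> i7 (mul.MUL) tail

ISSUED = 4,5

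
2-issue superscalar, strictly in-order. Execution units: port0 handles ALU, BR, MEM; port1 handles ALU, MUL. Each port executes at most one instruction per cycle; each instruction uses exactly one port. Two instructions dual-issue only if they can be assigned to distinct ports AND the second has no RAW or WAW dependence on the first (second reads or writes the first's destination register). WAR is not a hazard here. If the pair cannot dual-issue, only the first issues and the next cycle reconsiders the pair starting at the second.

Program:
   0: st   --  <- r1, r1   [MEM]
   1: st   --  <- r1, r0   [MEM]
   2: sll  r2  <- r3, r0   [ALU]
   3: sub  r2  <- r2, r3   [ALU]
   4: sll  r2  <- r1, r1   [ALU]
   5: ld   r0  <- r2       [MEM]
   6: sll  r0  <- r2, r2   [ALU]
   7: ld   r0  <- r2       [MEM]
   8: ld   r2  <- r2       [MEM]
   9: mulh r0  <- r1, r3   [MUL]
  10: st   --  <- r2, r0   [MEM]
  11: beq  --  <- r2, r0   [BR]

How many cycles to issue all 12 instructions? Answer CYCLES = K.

[0] i0  st.MEM  -- no-port MEM/MEM
[1] i1/i2  st.MEM sll.ALU  -- pair
[2] i3  sub.ALU  -- WAW r2
[3] i4  sll.ALU  -- RAW r2
[4] i5  ld.MEM  -- WAW r0
[5] i6  sll.ALU  -- WAW r0
[6] i7  ld.MEM  -- no-port MEM/MEM
[7] i8/i9  ld.MEM mulh.MUL  -- pair
[8] i10  st.MEM  -- no-port MEM/BR
[9] i11  beq.BR  -- tail

CYCLES = 10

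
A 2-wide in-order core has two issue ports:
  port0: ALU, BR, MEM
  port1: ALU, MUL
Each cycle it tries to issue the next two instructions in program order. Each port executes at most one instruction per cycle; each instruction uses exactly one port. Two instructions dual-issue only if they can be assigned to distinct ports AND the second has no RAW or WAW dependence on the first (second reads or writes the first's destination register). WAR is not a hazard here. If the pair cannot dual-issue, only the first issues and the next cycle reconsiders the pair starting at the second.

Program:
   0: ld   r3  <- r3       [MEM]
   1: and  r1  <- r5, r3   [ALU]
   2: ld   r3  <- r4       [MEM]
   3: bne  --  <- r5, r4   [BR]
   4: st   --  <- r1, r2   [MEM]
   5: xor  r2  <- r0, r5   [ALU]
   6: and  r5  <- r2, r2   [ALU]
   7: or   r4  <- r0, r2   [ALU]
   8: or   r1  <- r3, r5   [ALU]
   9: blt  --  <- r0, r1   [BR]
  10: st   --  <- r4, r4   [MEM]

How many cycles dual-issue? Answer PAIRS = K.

PAIRS = 3

c0: i0 ld.MEM  RAW r3
c1: i1/i2 and.ALU;ld.MEM  dual
c2: i3 bne.BR  no-port BR/MEM
c3: i4/i5 st.MEM;xor.ALU  dual
c4: i6/i7 and.ALU;or.ALU  dual
c5: i8 or.ALU  RAW r1
c6: i9 blt.BR  no-port BR/MEM
c7: i10 st.MEM  tail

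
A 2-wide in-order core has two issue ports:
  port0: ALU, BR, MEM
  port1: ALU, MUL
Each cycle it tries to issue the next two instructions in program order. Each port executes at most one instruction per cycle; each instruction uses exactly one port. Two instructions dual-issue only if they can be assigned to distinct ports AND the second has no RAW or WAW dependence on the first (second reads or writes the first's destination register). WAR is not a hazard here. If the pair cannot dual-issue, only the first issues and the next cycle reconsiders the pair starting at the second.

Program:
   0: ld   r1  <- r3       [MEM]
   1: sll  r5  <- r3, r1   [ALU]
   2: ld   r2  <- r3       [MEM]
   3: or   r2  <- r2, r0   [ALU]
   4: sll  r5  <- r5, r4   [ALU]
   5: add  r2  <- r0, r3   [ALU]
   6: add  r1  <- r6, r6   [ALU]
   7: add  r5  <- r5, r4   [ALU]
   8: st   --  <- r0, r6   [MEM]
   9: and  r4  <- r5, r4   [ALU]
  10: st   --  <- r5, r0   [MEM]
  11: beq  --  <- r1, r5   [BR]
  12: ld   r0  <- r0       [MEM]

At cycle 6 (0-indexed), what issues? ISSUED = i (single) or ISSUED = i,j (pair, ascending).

ISSUED = 11

0. ld @i0  | RAW r1
1. sll/ld @i1&i2  | 2-wide
2. or/sll @i3&i4  | 2-wide
3. add/add @i5&i6  | 2-wide
4. add/st @i7&i8  | 2-wide
5. and/st @i9&i10  | 2-wide
6. beq @i11  | no-port BR/MEM
7. ld @i12  | tail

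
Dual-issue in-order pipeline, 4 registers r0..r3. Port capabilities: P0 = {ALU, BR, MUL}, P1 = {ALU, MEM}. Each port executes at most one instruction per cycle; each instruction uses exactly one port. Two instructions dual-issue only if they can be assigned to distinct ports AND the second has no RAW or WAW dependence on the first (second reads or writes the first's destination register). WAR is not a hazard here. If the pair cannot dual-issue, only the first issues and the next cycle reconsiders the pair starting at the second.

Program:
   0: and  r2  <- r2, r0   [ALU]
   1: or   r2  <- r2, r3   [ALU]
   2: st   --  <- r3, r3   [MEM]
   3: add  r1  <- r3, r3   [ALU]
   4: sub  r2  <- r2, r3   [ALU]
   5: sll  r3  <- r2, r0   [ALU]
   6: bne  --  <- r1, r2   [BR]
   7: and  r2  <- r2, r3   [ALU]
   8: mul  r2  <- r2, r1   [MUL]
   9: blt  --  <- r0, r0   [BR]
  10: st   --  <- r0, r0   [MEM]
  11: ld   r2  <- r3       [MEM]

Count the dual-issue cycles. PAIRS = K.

PAIRS = 4

t=0 i0:and.ALU ; RAW+WAW r2
t=1 i1+i2:or.ALU+st.MEM ; pair
t=2 i3+i4:add.ALU+sub.ALU ; pair
t=3 i5+i6:sll.ALU+bne.BR ; pair
t=4 i7:and.ALU ; RAW+WAW r2
t=5 i8:mul.MUL ; no-port MUL/BR
t=6 i9+i10:blt.BR+st.MEM ; pair
t=7 i11:ld.MEM ; tail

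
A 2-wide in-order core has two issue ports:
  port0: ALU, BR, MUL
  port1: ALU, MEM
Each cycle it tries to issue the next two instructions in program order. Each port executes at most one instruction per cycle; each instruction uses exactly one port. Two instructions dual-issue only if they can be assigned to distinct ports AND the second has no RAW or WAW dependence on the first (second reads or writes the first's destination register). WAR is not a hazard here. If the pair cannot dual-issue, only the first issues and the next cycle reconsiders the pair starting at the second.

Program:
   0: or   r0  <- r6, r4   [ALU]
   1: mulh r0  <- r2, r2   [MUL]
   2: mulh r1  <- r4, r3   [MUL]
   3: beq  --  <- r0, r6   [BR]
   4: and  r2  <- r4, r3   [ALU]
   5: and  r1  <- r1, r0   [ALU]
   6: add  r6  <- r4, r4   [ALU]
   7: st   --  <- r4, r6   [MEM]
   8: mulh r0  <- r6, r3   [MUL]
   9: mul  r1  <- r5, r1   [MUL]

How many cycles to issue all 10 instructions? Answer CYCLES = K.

CYCLES = 7

t=0 i0:or ; WAW r0
t=1 i1:mulh ; no-port MUL/MUL
t=2 i2:mulh ; no-port MUL/BR
t=3 i3+i4:beq/and ; pair
t=4 i5+i6:and/add ; pair
t=5 i7+i8:st/mulh ; pair
t=6 i9:mul ; tail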